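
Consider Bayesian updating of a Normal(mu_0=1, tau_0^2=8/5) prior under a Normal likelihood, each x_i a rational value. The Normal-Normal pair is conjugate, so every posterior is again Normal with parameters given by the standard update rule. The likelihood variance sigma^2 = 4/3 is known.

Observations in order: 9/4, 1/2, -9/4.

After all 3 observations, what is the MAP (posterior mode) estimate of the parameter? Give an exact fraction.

obs 1: x=9/4 → posterior Normal(37/22, 8/11)
obs 2: x=1/2 → posterior Normal(43/34, 8/17)
obs 3: x=-9/4 → posterior Normal(8/23, 8/23)

8/23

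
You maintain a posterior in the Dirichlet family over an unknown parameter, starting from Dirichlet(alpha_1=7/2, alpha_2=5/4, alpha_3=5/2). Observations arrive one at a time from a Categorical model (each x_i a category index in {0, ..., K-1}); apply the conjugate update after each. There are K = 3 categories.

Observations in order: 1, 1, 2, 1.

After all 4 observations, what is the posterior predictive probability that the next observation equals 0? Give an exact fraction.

obs 1: x=1 → posterior Dirichlet(7/2, 9/4, 5/2)
obs 2: x=1 → posterior Dirichlet(7/2, 13/4, 5/2)
obs 3: x=2 → posterior Dirichlet(7/2, 13/4, 7/2)
obs 4: x=1 → posterior Dirichlet(7/2, 17/4, 7/2)

14/45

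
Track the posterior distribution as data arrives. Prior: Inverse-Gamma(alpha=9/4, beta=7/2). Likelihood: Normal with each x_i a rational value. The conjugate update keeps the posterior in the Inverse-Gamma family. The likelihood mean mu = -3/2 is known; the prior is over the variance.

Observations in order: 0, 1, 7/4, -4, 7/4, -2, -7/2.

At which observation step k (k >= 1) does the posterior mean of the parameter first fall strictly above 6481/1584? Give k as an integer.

k = 3

obs 1: x=0 → posterior Inverse-Gamma(11/4, 37/8)
obs 2: x=1 → posterior Inverse-Gamma(13/4, 31/4)
obs 3: x=7/4 → posterior Inverse-Gamma(15/4, 417/32)
obs 4: x=-4 → posterior Inverse-Gamma(17/4, 517/32)
obs 5: x=7/4 → posterior Inverse-Gamma(19/4, 343/16)
obs 6: x=-2 → posterior Inverse-Gamma(21/4, 345/16)
obs 7: x=-7/2 → posterior Inverse-Gamma(23/4, 377/16)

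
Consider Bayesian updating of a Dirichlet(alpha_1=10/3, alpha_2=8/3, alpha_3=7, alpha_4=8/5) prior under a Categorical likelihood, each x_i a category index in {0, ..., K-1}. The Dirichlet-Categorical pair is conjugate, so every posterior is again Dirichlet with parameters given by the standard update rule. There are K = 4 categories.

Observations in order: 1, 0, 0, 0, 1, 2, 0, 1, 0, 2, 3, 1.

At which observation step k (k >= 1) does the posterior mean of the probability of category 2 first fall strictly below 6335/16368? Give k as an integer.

obs 1: x=1 → posterior Dirichlet(10/3, 11/3, 7, 8/5)
obs 2: x=0 → posterior Dirichlet(13/3, 11/3, 7, 8/5)
obs 3: x=0 → posterior Dirichlet(16/3, 11/3, 7, 8/5)
obs 4: x=0 → posterior Dirichlet(19/3, 11/3, 7, 8/5)
obs 5: x=1 → posterior Dirichlet(19/3, 14/3, 7, 8/5)
obs 6: x=2 → posterior Dirichlet(19/3, 14/3, 8, 8/5)
obs 7: x=0 → posterior Dirichlet(22/3, 14/3, 8, 8/5)
obs 8: x=1 → posterior Dirichlet(22/3, 17/3, 8, 8/5)
obs 9: x=0 → posterior Dirichlet(25/3, 17/3, 8, 8/5)
obs 10: x=2 → posterior Dirichlet(25/3, 17/3, 9, 8/5)
obs 11: x=3 → posterior Dirichlet(25/3, 17/3, 9, 13/5)
obs 12: x=1 → posterior Dirichlet(25/3, 20/3, 9, 13/5)

k = 4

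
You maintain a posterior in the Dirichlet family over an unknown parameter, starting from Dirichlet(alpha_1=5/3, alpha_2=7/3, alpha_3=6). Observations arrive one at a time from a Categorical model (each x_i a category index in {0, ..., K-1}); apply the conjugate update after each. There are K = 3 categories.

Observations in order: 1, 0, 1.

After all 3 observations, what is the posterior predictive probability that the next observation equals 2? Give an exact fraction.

obs 1: x=1 → posterior Dirichlet(5/3, 10/3, 6)
obs 2: x=0 → posterior Dirichlet(8/3, 10/3, 6)
obs 3: x=1 → posterior Dirichlet(8/3, 13/3, 6)

6/13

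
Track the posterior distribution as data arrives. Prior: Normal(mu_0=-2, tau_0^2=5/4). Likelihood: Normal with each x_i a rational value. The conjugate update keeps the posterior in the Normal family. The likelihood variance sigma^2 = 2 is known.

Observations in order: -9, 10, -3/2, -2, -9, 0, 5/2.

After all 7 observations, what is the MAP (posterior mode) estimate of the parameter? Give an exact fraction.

-61/43

obs 1: x=-9 → posterior Normal(-61/13, 10/13)
obs 2: x=10 → posterior Normal(-11/18, 5/9)
obs 3: x=-3/2 → posterior Normal(-37/46, 10/23)
obs 4: x=-2 → posterior Normal(-57/56, 5/14)
obs 5: x=-9 → posterior Normal(-49/22, 10/33)
obs 6: x=0 → posterior Normal(-147/76, 5/19)
obs 7: x=5/2 → posterior Normal(-61/43, 10/43)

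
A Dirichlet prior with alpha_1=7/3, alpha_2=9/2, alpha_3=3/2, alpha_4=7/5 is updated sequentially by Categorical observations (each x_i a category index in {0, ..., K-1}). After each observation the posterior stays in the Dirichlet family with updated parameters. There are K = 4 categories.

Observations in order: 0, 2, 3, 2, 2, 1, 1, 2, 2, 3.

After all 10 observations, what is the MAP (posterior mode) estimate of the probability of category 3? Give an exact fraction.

obs 1: x=0 → posterior Dirichlet(10/3, 9/2, 3/2, 7/5)
obs 2: x=2 → posterior Dirichlet(10/3, 9/2, 5/2, 7/5)
obs 3: x=3 → posterior Dirichlet(10/3, 9/2, 5/2, 12/5)
obs 4: x=2 → posterior Dirichlet(10/3, 9/2, 7/2, 12/5)
obs 5: x=2 → posterior Dirichlet(10/3, 9/2, 9/2, 12/5)
obs 6: x=1 → posterior Dirichlet(10/3, 11/2, 9/2, 12/5)
obs 7: x=1 → posterior Dirichlet(10/3, 13/2, 9/2, 12/5)
obs 8: x=2 → posterior Dirichlet(10/3, 13/2, 11/2, 12/5)
obs 9: x=2 → posterior Dirichlet(10/3, 13/2, 13/2, 12/5)
obs 10: x=3 → posterior Dirichlet(10/3, 13/2, 13/2, 17/5)

9/59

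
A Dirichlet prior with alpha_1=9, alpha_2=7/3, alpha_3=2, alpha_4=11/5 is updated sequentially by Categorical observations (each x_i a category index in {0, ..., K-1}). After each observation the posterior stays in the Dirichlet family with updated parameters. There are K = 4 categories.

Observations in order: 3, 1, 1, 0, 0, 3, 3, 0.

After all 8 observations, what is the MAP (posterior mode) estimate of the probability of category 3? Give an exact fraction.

63/293

obs 1: x=3 → posterior Dirichlet(9, 7/3, 2, 16/5)
obs 2: x=1 → posterior Dirichlet(9, 10/3, 2, 16/5)
obs 3: x=1 → posterior Dirichlet(9, 13/3, 2, 16/5)
obs 4: x=0 → posterior Dirichlet(10, 13/3, 2, 16/5)
obs 5: x=0 → posterior Dirichlet(11, 13/3, 2, 16/5)
obs 6: x=3 → posterior Dirichlet(11, 13/3, 2, 21/5)
obs 7: x=3 → posterior Dirichlet(11, 13/3, 2, 26/5)
obs 8: x=0 → posterior Dirichlet(12, 13/3, 2, 26/5)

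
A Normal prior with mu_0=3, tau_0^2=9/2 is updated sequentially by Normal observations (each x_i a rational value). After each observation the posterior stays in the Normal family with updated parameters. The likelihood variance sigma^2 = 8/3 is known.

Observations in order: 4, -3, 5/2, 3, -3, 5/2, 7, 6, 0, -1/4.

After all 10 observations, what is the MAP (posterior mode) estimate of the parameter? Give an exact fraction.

obs 1: x=4 → posterior Normal(156/43, 72/43)
obs 2: x=-3 → posterior Normal(15/14, 36/35)
obs 3: x=5/2 → posterior Normal(285/194, 72/97)
obs 4: x=3 → posterior Normal(447/248, 18/31)
obs 5: x=-3 → posterior Normal(285/302, 72/151)
obs 6: x=5/2 → posterior Normal(105/89, 36/89)
obs 7: x=7 → posterior Normal(399/205, 72/205)
obs 8: x=6 → posterior Normal(561/232, 9/29)
obs 9: x=0 → posterior Normal(561/259, 72/259)
obs 10: x=-1/4 → posterior Normal(2217/1144, 36/143)

2217/1144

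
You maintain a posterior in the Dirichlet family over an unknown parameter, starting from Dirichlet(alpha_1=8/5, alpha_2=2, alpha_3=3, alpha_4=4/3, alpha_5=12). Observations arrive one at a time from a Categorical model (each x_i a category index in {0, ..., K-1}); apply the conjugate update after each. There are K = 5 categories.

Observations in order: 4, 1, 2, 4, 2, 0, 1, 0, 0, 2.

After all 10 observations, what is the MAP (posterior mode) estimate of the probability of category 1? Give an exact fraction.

obs 1: x=4 → posterior Dirichlet(8/5, 2, 3, 4/3, 13)
obs 2: x=1 → posterior Dirichlet(8/5, 3, 3, 4/3, 13)
obs 3: x=2 → posterior Dirichlet(8/5, 3, 4, 4/3, 13)
obs 4: x=4 → posterior Dirichlet(8/5, 3, 4, 4/3, 14)
obs 5: x=2 → posterior Dirichlet(8/5, 3, 5, 4/3, 14)
obs 6: x=0 → posterior Dirichlet(13/5, 3, 5, 4/3, 14)
obs 7: x=1 → posterior Dirichlet(13/5, 4, 5, 4/3, 14)
obs 8: x=0 → posterior Dirichlet(18/5, 4, 5, 4/3, 14)
obs 9: x=0 → posterior Dirichlet(23/5, 4, 5, 4/3, 14)
obs 10: x=2 → posterior Dirichlet(23/5, 4, 6, 4/3, 14)

45/374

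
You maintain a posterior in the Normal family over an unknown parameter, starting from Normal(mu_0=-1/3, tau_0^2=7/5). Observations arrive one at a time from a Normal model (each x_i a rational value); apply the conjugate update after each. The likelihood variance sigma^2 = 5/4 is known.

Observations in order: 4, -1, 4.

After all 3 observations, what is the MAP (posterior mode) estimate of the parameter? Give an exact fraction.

563/327

obs 1: x=4 → posterior Normal(311/159, 35/53)
obs 2: x=-1 → posterior Normal(227/243, 35/81)
obs 3: x=4 → posterior Normal(563/327, 35/109)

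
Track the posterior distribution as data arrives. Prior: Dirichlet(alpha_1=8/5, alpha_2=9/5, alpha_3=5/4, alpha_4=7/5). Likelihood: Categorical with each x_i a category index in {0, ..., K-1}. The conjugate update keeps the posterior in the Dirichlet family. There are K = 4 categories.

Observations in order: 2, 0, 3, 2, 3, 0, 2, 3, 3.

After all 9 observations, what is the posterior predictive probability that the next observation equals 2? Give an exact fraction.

obs 1: x=2 → posterior Dirichlet(8/5, 9/5, 9/4, 7/5)
obs 2: x=0 → posterior Dirichlet(13/5, 9/5, 9/4, 7/5)
obs 3: x=3 → posterior Dirichlet(13/5, 9/5, 9/4, 12/5)
obs 4: x=2 → posterior Dirichlet(13/5, 9/5, 13/4, 12/5)
obs 5: x=3 → posterior Dirichlet(13/5, 9/5, 13/4, 17/5)
obs 6: x=0 → posterior Dirichlet(18/5, 9/5, 13/4, 17/5)
obs 7: x=2 → posterior Dirichlet(18/5, 9/5, 17/4, 17/5)
obs 8: x=3 → posterior Dirichlet(18/5, 9/5, 17/4, 22/5)
obs 9: x=3 → posterior Dirichlet(18/5, 9/5, 17/4, 27/5)

85/301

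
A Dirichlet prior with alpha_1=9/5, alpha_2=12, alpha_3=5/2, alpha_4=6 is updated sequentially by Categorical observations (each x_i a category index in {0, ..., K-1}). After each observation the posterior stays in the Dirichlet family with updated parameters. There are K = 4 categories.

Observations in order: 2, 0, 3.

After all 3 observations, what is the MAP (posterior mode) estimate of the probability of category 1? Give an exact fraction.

obs 1: x=2 → posterior Dirichlet(9/5, 12, 7/2, 6)
obs 2: x=0 → posterior Dirichlet(14/5, 12, 7/2, 6)
obs 3: x=3 → posterior Dirichlet(14/5, 12, 7/2, 7)

110/213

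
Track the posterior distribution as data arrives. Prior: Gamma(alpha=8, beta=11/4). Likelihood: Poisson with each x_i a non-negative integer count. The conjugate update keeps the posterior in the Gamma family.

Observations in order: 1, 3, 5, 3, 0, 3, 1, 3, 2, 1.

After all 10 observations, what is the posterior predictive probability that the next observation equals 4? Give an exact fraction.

obs 1: x=1 → posterior Gamma(9, 15/4)
obs 2: x=3 → posterior Gamma(12, 19/4)
obs 3: x=5 → posterior Gamma(17, 23/4)
obs 4: x=3 → posterior Gamma(20, 27/4)
obs 5: x=0 → posterior Gamma(20, 31/4)
obs 6: x=3 → posterior Gamma(23, 35/4)
obs 7: x=1 → posterior Gamma(24, 39/4)
obs 8: x=3 → posterior Gamma(27, 43/4)
obs 9: x=2 → posterior Gamma(29, 47/4)
obs 10: x=1 → posterior Gamma(30, 51/4)

321305517810081289711539032797554889264629076899895486464/2703763826271496729576234682033435790799558162689208984375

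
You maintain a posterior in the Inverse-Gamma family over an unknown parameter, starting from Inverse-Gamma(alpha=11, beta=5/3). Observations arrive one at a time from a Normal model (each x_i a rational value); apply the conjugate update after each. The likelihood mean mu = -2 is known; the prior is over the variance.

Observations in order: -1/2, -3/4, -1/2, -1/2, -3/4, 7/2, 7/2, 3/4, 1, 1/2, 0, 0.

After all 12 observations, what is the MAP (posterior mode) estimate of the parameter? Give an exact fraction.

5017/1728

obs 1: x=-1/2 → posterior Inverse-Gamma(23/2, 67/24)
obs 2: x=-3/4 → posterior Inverse-Gamma(12, 343/96)
obs 3: x=-1/2 → posterior Inverse-Gamma(25/2, 451/96)
obs 4: x=-1/2 → posterior Inverse-Gamma(13, 559/96)
obs 5: x=-3/4 → posterior Inverse-Gamma(27/2, 317/48)
obs 6: x=7/2 → posterior Inverse-Gamma(14, 1043/48)
obs 7: x=7/2 → posterior Inverse-Gamma(29/2, 1769/48)
obs 8: x=3/4 → posterior Inverse-Gamma(15, 3901/96)
obs 9: x=1 → posterior Inverse-Gamma(31/2, 4333/96)
obs 10: x=1/2 → posterior Inverse-Gamma(16, 4633/96)
obs 11: x=0 → posterior Inverse-Gamma(33/2, 4825/96)
obs 12: x=0 → posterior Inverse-Gamma(17, 5017/96)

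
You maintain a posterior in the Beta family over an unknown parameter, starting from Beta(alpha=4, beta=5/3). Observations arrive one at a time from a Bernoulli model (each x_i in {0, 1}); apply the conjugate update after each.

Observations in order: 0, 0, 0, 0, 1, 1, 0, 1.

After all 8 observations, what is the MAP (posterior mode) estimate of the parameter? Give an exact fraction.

18/35

obs 1: x=0 → posterior Beta(4, 8/3)
obs 2: x=0 → posterior Beta(4, 11/3)
obs 3: x=0 → posterior Beta(4, 14/3)
obs 4: x=0 → posterior Beta(4, 17/3)
obs 5: x=1 → posterior Beta(5, 17/3)
obs 6: x=1 → posterior Beta(6, 17/3)
obs 7: x=0 → posterior Beta(6, 20/3)
obs 8: x=1 → posterior Beta(7, 20/3)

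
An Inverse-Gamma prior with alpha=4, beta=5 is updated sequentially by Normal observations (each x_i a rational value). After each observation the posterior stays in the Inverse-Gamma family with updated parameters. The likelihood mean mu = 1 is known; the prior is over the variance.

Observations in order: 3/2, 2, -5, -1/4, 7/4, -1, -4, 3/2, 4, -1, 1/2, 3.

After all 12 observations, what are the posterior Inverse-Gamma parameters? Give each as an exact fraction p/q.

obs 1: x=3/2 → posterior Inverse-Gamma(9/2, 41/8)
obs 2: x=2 → posterior Inverse-Gamma(5, 45/8)
obs 3: x=-5 → posterior Inverse-Gamma(11/2, 189/8)
obs 4: x=-1/4 → posterior Inverse-Gamma(6, 781/32)
obs 5: x=7/4 → posterior Inverse-Gamma(13/2, 395/16)
obs 6: x=-1 → posterior Inverse-Gamma(7, 427/16)
obs 7: x=-4 → posterior Inverse-Gamma(15/2, 627/16)
obs 8: x=3/2 → posterior Inverse-Gamma(8, 629/16)
obs 9: x=4 → posterior Inverse-Gamma(17/2, 701/16)
obs 10: x=-1 → posterior Inverse-Gamma(9, 733/16)
obs 11: x=1/2 → posterior Inverse-Gamma(19/2, 735/16)
obs 12: x=3 → posterior Inverse-Gamma(10, 767/16)

alpha=10, beta=767/16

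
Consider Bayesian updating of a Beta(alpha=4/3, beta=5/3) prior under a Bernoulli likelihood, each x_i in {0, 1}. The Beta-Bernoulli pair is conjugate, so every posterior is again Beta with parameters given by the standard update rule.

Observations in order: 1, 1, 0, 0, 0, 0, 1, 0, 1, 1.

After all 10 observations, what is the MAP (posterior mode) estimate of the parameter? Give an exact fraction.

obs 1: x=1 → posterior Beta(7/3, 5/3)
obs 2: x=1 → posterior Beta(10/3, 5/3)
obs 3: x=0 → posterior Beta(10/3, 8/3)
obs 4: x=0 → posterior Beta(10/3, 11/3)
obs 5: x=0 → posterior Beta(10/3, 14/3)
obs 6: x=0 → posterior Beta(10/3, 17/3)
obs 7: x=1 → posterior Beta(13/3, 17/3)
obs 8: x=0 → posterior Beta(13/3, 20/3)
obs 9: x=1 → posterior Beta(16/3, 20/3)
obs 10: x=1 → posterior Beta(19/3, 20/3)

16/33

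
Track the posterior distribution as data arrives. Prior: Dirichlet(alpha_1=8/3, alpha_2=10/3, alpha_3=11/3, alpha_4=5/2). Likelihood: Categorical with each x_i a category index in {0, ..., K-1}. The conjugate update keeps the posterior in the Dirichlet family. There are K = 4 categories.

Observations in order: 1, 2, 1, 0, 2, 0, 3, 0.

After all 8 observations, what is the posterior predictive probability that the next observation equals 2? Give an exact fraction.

obs 1: x=1 → posterior Dirichlet(8/3, 13/3, 11/3, 5/2)
obs 2: x=2 → posterior Dirichlet(8/3, 13/3, 14/3, 5/2)
obs 3: x=1 → posterior Dirichlet(8/3, 16/3, 14/3, 5/2)
obs 4: x=0 → posterior Dirichlet(11/3, 16/3, 14/3, 5/2)
obs 5: x=2 → posterior Dirichlet(11/3, 16/3, 17/3, 5/2)
obs 6: x=0 → posterior Dirichlet(14/3, 16/3, 17/3, 5/2)
obs 7: x=3 → posterior Dirichlet(14/3, 16/3, 17/3, 7/2)
obs 8: x=0 → posterior Dirichlet(17/3, 16/3, 17/3, 7/2)

34/121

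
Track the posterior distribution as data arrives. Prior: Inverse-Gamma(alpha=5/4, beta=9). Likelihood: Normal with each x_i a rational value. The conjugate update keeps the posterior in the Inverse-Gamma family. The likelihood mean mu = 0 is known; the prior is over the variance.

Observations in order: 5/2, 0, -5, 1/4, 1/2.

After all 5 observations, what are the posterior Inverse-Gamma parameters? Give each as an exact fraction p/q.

alpha=15/4, beta=793/32

obs 1: x=5/2 → posterior Inverse-Gamma(7/4, 97/8)
obs 2: x=0 → posterior Inverse-Gamma(9/4, 97/8)
obs 3: x=-5 → posterior Inverse-Gamma(11/4, 197/8)
obs 4: x=1/4 → posterior Inverse-Gamma(13/4, 789/32)
obs 5: x=1/2 → posterior Inverse-Gamma(15/4, 793/32)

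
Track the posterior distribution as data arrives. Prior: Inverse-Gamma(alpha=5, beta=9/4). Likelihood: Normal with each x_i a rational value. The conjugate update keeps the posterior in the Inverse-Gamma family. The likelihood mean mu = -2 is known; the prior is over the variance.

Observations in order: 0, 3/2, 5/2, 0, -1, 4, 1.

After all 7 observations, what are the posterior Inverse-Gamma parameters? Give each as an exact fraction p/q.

obs 1: x=0 → posterior Inverse-Gamma(11/2, 17/4)
obs 2: x=3/2 → posterior Inverse-Gamma(6, 83/8)
obs 3: x=5/2 → posterior Inverse-Gamma(13/2, 41/2)
obs 4: x=0 → posterior Inverse-Gamma(7, 45/2)
obs 5: x=-1 → posterior Inverse-Gamma(15/2, 23)
obs 6: x=4 → posterior Inverse-Gamma(8, 41)
obs 7: x=1 → posterior Inverse-Gamma(17/2, 91/2)

alpha=17/2, beta=91/2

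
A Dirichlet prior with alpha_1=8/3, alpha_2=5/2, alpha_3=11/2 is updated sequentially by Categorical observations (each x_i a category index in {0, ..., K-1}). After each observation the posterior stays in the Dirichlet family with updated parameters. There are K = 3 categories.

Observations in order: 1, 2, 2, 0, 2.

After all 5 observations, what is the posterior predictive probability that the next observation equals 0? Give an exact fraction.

obs 1: x=1 → posterior Dirichlet(8/3, 7/2, 11/2)
obs 2: x=2 → posterior Dirichlet(8/3, 7/2, 13/2)
obs 3: x=2 → posterior Dirichlet(8/3, 7/2, 15/2)
obs 4: x=0 → posterior Dirichlet(11/3, 7/2, 15/2)
obs 5: x=2 → posterior Dirichlet(11/3, 7/2, 17/2)

11/47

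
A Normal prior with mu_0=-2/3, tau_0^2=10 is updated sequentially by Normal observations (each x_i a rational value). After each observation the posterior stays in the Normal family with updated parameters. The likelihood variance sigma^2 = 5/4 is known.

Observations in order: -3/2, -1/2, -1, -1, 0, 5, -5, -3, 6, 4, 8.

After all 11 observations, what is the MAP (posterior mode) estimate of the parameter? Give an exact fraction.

262/267

obs 1: x=-3/2 → posterior Normal(-38/27, 10/9)
obs 2: x=-1/2 → posterior Normal(-50/51, 10/17)
obs 3: x=-1 → posterior Normal(-74/75, 2/5)
obs 4: x=-1 → posterior Normal(-98/99, 10/33)
obs 5: x=0 → posterior Normal(-98/123, 10/41)
obs 6: x=5 → posterior Normal(22/147, 10/49)
obs 7: x=-5 → posterior Normal(-98/171, 10/57)
obs 8: x=-3 → posterior Normal(-34/39, 2/13)
obs 9: x=6 → posterior Normal(-26/219, 10/73)
obs 10: x=4 → posterior Normal(70/243, 10/81)
obs 11: x=8 → posterior Normal(262/267, 10/89)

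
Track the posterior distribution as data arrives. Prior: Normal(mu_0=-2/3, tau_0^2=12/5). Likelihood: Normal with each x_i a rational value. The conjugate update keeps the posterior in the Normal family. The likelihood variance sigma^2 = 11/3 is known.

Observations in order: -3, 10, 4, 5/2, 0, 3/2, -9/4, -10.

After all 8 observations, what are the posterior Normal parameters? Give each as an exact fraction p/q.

obs 1: x=-3 → posterior Normal(-62/39, 132/91)
obs 2: x=10 → posterior Normal(646/381, 132/127)
obs 3: x=4 → posterior Normal(1078/489, 132/163)
obs 4: x=5/2 → posterior Normal(1348/597, 132/199)
obs 5: x=0 → posterior Normal(1348/705, 132/235)
obs 6: x=3/2 → posterior Normal(1510/813, 132/271)
obs 7: x=-9/4 → posterior Normal(1267/921, 132/307)
obs 8: x=-10 → posterior Normal(187/1029, 132/343)

mu_0=187/1029, tau_0^2=132/343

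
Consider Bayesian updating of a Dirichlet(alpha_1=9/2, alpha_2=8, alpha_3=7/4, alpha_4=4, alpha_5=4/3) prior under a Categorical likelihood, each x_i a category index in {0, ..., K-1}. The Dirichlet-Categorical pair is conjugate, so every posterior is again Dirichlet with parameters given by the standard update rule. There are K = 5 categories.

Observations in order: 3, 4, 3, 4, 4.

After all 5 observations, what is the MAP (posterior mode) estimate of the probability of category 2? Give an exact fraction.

9/235

obs 1: x=3 → posterior Dirichlet(9/2, 8, 7/4, 5, 4/3)
obs 2: x=4 → posterior Dirichlet(9/2, 8, 7/4, 5, 7/3)
obs 3: x=3 → posterior Dirichlet(9/2, 8, 7/4, 6, 7/3)
obs 4: x=4 → posterior Dirichlet(9/2, 8, 7/4, 6, 10/3)
obs 5: x=4 → posterior Dirichlet(9/2, 8, 7/4, 6, 13/3)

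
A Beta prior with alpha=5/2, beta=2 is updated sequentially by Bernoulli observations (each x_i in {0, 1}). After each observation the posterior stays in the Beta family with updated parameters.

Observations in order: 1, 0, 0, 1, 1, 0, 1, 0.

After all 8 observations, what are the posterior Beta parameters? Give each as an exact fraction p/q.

alpha=13/2, beta=6

obs 1: x=1 → posterior Beta(7/2, 2)
obs 2: x=0 → posterior Beta(7/2, 3)
obs 3: x=0 → posterior Beta(7/2, 4)
obs 4: x=1 → posterior Beta(9/2, 4)
obs 5: x=1 → posterior Beta(11/2, 4)
obs 6: x=0 → posterior Beta(11/2, 5)
obs 7: x=1 → posterior Beta(13/2, 5)
obs 8: x=0 → posterior Beta(13/2, 6)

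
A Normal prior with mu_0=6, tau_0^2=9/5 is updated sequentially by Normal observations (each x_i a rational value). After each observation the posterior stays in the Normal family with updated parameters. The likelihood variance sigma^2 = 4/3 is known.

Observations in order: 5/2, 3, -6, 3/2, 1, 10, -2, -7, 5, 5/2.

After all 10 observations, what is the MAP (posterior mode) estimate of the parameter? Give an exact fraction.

obs 1: x=5/2 → posterior Normal(375/94, 36/47)
obs 2: x=3 → posterior Normal(537/148, 18/37)
obs 3: x=-6 → posterior Normal(213/202, 36/101)
obs 4: x=3/2 → posterior Normal(147/128, 9/32)
obs 5: x=1 → posterior Normal(174/155, 36/155)
obs 6: x=10 → posterior Normal(222/91, 18/91)
obs 7: x=-2 → posterior Normal(390/209, 36/209)
obs 8: x=-7 → posterior Normal(201/236, 9/59)
obs 9: x=5 → posterior Normal(336/263, 36/263)
obs 10: x=5/2 → posterior Normal(807/580, 18/145)

807/580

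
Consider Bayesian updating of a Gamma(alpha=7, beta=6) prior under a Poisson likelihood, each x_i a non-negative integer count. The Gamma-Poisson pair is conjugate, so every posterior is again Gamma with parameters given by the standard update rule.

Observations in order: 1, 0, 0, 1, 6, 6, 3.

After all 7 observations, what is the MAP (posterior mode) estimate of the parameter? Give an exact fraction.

23/13

obs 1: x=1 → posterior Gamma(8, 7)
obs 2: x=0 → posterior Gamma(8, 8)
obs 3: x=0 → posterior Gamma(8, 9)
obs 4: x=1 → posterior Gamma(9, 10)
obs 5: x=6 → posterior Gamma(15, 11)
obs 6: x=6 → posterior Gamma(21, 12)
obs 7: x=3 → posterior Gamma(24, 13)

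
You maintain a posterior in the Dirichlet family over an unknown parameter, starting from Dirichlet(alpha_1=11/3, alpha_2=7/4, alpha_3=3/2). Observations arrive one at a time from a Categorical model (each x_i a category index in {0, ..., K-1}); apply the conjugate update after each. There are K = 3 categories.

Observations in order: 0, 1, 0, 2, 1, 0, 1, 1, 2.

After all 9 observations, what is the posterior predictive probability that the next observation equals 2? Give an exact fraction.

42/191

obs 1: x=0 → posterior Dirichlet(14/3, 7/4, 3/2)
obs 2: x=1 → posterior Dirichlet(14/3, 11/4, 3/2)
obs 3: x=0 → posterior Dirichlet(17/3, 11/4, 3/2)
obs 4: x=2 → posterior Dirichlet(17/3, 11/4, 5/2)
obs 5: x=1 → posterior Dirichlet(17/3, 15/4, 5/2)
obs 6: x=0 → posterior Dirichlet(20/3, 15/4, 5/2)
obs 7: x=1 → posterior Dirichlet(20/3, 19/4, 5/2)
obs 8: x=1 → posterior Dirichlet(20/3, 23/4, 5/2)
obs 9: x=2 → posterior Dirichlet(20/3, 23/4, 7/2)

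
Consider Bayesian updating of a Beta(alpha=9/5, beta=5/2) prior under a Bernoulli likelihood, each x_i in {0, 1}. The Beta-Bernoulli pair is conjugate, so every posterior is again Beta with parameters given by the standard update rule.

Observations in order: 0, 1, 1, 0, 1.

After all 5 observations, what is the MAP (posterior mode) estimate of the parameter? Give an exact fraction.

obs 1: x=0 → posterior Beta(9/5, 7/2)
obs 2: x=1 → posterior Beta(14/5, 7/2)
obs 3: x=1 → posterior Beta(19/5, 7/2)
obs 4: x=0 → posterior Beta(19/5, 9/2)
obs 5: x=1 → posterior Beta(24/5, 9/2)

38/73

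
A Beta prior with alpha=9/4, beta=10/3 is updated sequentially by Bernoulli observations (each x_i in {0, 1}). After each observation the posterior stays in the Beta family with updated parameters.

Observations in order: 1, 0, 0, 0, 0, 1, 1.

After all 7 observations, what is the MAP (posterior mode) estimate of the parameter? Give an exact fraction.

obs 1: x=1 → posterior Beta(13/4, 10/3)
obs 2: x=0 → posterior Beta(13/4, 13/3)
obs 3: x=0 → posterior Beta(13/4, 16/3)
obs 4: x=0 → posterior Beta(13/4, 19/3)
obs 5: x=0 → posterior Beta(13/4, 22/3)
obs 6: x=1 → posterior Beta(17/4, 22/3)
obs 7: x=1 → posterior Beta(21/4, 22/3)

51/127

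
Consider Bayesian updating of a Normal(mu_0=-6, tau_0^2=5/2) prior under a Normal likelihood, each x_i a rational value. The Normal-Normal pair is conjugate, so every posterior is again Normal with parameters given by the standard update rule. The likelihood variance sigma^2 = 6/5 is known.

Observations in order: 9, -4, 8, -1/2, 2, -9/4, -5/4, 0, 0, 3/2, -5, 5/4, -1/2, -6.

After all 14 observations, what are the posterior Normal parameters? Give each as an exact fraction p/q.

obs 1: x=9 → posterior Normal(153/37, 30/37)
obs 2: x=-4 → posterior Normal(53/62, 15/31)
obs 3: x=8 → posterior Normal(253/87, 10/29)
obs 4: x=-1/2 → posterior Normal(481/224, 15/56)
obs 5: x=2 → posterior Normal(581/274, 30/137)
obs 6: x=-9/4 → posterior Normal(937/648, 5/27)
obs 7: x=-5/4 → posterior Normal(203/187, 30/187)
obs 8: x=0 → posterior Normal(203/212, 15/106)
obs 9: x=0 → posterior Normal(203/237, 10/79)
obs 10: x=3/2 → posterior Normal(481/524, 15/131)
obs 11: x=-5 → posterior Normal(33/82, 30/287)
obs 12: x=5/4 → posterior Normal(587/1248, 5/52)
obs 13: x=-1/2 → posterior Normal(537/1348, 30/337)
obs 14: x=-6 → posterior Normal(-63/1448, 15/181)

mu_0=-63/1448, tau_0^2=15/181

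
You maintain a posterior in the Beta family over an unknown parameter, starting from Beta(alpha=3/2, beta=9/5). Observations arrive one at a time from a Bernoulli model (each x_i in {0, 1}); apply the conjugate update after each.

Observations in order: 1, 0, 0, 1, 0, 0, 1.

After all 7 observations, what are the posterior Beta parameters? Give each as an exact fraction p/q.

obs 1: x=1 → posterior Beta(5/2, 9/5)
obs 2: x=0 → posterior Beta(5/2, 14/5)
obs 3: x=0 → posterior Beta(5/2, 19/5)
obs 4: x=1 → posterior Beta(7/2, 19/5)
obs 5: x=0 → posterior Beta(7/2, 24/5)
obs 6: x=0 → posterior Beta(7/2, 29/5)
obs 7: x=1 → posterior Beta(9/2, 29/5)

alpha=9/2, beta=29/5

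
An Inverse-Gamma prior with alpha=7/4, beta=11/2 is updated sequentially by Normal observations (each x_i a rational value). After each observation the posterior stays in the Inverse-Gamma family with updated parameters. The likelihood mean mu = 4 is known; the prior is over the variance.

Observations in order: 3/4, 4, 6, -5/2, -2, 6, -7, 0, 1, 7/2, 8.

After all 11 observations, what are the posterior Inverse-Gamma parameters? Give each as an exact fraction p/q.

alpha=29/4, beta=4321/32

obs 1: x=3/4 → posterior Inverse-Gamma(9/4, 345/32)
obs 2: x=4 → posterior Inverse-Gamma(11/4, 345/32)
obs 3: x=6 → posterior Inverse-Gamma(13/4, 409/32)
obs 4: x=-5/2 → posterior Inverse-Gamma(15/4, 1085/32)
obs 5: x=-2 → posterior Inverse-Gamma(17/4, 1661/32)
obs 6: x=6 → posterior Inverse-Gamma(19/4, 1725/32)
obs 7: x=-7 → posterior Inverse-Gamma(21/4, 3661/32)
obs 8: x=0 → posterior Inverse-Gamma(23/4, 3917/32)
obs 9: x=1 → posterior Inverse-Gamma(25/4, 4061/32)
obs 10: x=7/2 → posterior Inverse-Gamma(27/4, 4065/32)
obs 11: x=8 → posterior Inverse-Gamma(29/4, 4321/32)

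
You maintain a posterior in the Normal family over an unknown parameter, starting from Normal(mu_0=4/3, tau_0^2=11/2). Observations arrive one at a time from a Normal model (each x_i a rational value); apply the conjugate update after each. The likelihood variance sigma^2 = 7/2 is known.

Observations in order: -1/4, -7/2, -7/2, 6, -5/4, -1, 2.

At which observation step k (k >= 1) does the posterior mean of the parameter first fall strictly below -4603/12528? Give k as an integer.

obs 1: x=-1/4 → posterior Normal(79/216, 77/36)
obs 2: x=-7/2 → posterior Normal(-383/348, 77/58)
obs 3: x=-7/2 → posterior Normal(-169/96, 77/80)
obs 4: x=6 → posterior Normal(-53/612, 77/102)
obs 5: x=-5/4 → posterior Normal(-109/372, 77/124)
obs 6: x=-1 → posterior Normal(-175/438, 77/146)
obs 7: x=2 → posterior Normal(-43/504, 11/24)

k = 2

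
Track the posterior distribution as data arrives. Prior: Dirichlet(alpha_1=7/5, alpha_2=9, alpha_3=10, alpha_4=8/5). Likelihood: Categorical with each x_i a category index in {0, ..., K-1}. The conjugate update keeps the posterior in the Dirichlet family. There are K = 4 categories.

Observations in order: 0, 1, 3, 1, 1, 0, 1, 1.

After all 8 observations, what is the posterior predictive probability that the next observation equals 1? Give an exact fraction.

7/15

obs 1: x=0 → posterior Dirichlet(12/5, 9, 10, 8/5)
obs 2: x=1 → posterior Dirichlet(12/5, 10, 10, 8/5)
obs 3: x=3 → posterior Dirichlet(12/5, 10, 10, 13/5)
obs 4: x=1 → posterior Dirichlet(12/5, 11, 10, 13/5)
obs 5: x=1 → posterior Dirichlet(12/5, 12, 10, 13/5)
obs 6: x=0 → posterior Dirichlet(17/5, 12, 10, 13/5)
obs 7: x=1 → posterior Dirichlet(17/5, 13, 10, 13/5)
obs 8: x=1 → posterior Dirichlet(17/5, 14, 10, 13/5)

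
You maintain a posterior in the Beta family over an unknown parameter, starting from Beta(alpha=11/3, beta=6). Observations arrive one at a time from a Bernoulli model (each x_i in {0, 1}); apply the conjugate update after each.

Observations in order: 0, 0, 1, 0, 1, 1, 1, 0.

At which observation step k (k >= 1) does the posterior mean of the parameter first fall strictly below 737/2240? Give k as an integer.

obs 1: x=0 → posterior Beta(11/3, 7)
obs 2: x=0 → posterior Beta(11/3, 8)
obs 3: x=1 → posterior Beta(14/3, 8)
obs 4: x=0 → posterior Beta(14/3, 9)
obs 5: x=1 → posterior Beta(17/3, 9)
obs 6: x=1 → posterior Beta(20/3, 9)
obs 7: x=1 → posterior Beta(23/3, 9)
obs 8: x=0 → posterior Beta(23/3, 10)

k = 2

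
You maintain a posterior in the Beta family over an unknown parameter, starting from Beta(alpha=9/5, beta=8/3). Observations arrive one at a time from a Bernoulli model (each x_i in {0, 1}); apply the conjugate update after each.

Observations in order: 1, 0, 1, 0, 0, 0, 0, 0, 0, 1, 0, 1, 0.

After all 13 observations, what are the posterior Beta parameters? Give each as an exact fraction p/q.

obs 1: x=1 → posterior Beta(14/5, 8/3)
obs 2: x=0 → posterior Beta(14/5, 11/3)
obs 3: x=1 → posterior Beta(19/5, 11/3)
obs 4: x=0 → posterior Beta(19/5, 14/3)
obs 5: x=0 → posterior Beta(19/5, 17/3)
obs 6: x=0 → posterior Beta(19/5, 20/3)
obs 7: x=0 → posterior Beta(19/5, 23/3)
obs 8: x=0 → posterior Beta(19/5, 26/3)
obs 9: x=0 → posterior Beta(19/5, 29/3)
obs 10: x=1 → posterior Beta(24/5, 29/3)
obs 11: x=0 → posterior Beta(24/5, 32/3)
obs 12: x=1 → posterior Beta(29/5, 32/3)
obs 13: x=0 → posterior Beta(29/5, 35/3)

alpha=29/5, beta=35/3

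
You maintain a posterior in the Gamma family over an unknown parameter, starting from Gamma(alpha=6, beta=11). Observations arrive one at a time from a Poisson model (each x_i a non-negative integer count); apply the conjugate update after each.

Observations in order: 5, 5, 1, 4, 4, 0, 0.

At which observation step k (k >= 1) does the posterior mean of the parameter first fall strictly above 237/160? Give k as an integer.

obs 1: x=5 → posterior Gamma(11, 12)
obs 2: x=5 → posterior Gamma(16, 13)
obs 3: x=1 → posterior Gamma(17, 14)
obs 4: x=4 → posterior Gamma(21, 15)
obs 5: x=4 → posterior Gamma(25, 16)
obs 6: x=0 → posterior Gamma(25, 17)
obs 7: x=0 → posterior Gamma(25, 18)

k = 5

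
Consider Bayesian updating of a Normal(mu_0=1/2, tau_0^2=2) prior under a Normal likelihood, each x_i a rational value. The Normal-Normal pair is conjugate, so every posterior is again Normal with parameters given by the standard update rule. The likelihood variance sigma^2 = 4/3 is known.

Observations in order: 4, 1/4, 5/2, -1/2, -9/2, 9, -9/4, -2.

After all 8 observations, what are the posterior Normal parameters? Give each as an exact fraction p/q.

mu_0=41/52, tau_0^2=2/13

obs 1: x=4 → posterior Normal(13/5, 4/5)
obs 2: x=1/4 → posterior Normal(55/32, 1/2)
obs 3: x=5/2 → posterior Normal(85/44, 4/11)
obs 4: x=-1/2 → posterior Normal(79/56, 2/7)
obs 5: x=-9/2 → posterior Normal(25/68, 4/17)
obs 6: x=9 → posterior Normal(133/80, 1/5)
obs 7: x=-9/4 → posterior Normal(53/46, 4/23)
obs 8: x=-2 → posterior Normal(41/52, 2/13)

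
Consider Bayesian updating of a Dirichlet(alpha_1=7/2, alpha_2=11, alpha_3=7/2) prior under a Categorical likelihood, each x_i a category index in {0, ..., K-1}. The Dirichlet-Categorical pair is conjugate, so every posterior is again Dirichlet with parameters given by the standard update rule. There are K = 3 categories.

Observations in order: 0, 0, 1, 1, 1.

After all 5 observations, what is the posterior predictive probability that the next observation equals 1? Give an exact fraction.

14/23

obs 1: x=0 → posterior Dirichlet(9/2, 11, 7/2)
obs 2: x=0 → posterior Dirichlet(11/2, 11, 7/2)
obs 3: x=1 → posterior Dirichlet(11/2, 12, 7/2)
obs 4: x=1 → posterior Dirichlet(11/2, 13, 7/2)
obs 5: x=1 → posterior Dirichlet(11/2, 14, 7/2)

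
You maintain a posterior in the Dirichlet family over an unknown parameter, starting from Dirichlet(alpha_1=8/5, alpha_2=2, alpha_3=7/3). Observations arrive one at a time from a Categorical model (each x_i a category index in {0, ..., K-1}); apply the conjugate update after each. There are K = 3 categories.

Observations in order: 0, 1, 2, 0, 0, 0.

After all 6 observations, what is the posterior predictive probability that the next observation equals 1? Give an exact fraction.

45/179

obs 1: x=0 → posterior Dirichlet(13/5, 2, 7/3)
obs 2: x=1 → posterior Dirichlet(13/5, 3, 7/3)
obs 3: x=2 → posterior Dirichlet(13/5, 3, 10/3)
obs 4: x=0 → posterior Dirichlet(18/5, 3, 10/3)
obs 5: x=0 → posterior Dirichlet(23/5, 3, 10/3)
obs 6: x=0 → posterior Dirichlet(28/5, 3, 10/3)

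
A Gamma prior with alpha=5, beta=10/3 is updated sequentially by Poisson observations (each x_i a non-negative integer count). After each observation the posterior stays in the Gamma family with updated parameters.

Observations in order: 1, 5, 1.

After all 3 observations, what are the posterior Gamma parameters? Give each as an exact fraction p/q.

alpha=12, beta=19/3

obs 1: x=1 → posterior Gamma(6, 13/3)
obs 2: x=5 → posterior Gamma(11, 16/3)
obs 3: x=1 → posterior Gamma(12, 19/3)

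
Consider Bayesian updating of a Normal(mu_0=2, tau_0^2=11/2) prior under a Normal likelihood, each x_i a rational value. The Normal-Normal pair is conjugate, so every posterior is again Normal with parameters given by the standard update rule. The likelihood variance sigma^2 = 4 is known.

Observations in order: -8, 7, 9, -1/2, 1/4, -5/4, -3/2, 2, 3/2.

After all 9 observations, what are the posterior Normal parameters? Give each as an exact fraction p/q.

mu_0=219/214, tau_0^2=44/107

obs 1: x=-8 → posterior Normal(-72/19, 44/19)
obs 2: x=7 → posterior Normal(1/6, 22/15)
obs 3: x=9 → posterior Normal(104/41, 44/41)
obs 4: x=-1/2 → posterior Normal(197/104, 11/13)
obs 5: x=1/4 → posterior Normal(45/28, 44/63)
obs 6: x=-5/4 → posterior Normal(175/148, 22/37)
obs 7: x=-3/2 → posterior Normal(71/85, 44/85)
obs 8: x=2 → posterior Normal(31/32, 11/24)
obs 9: x=3/2 → posterior Normal(219/214, 44/107)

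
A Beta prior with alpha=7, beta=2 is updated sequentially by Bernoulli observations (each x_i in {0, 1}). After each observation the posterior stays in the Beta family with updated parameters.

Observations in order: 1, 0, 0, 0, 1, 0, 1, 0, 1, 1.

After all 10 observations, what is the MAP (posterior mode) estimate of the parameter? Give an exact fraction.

obs 1: x=1 → posterior Beta(8, 2)
obs 2: x=0 → posterior Beta(8, 3)
obs 3: x=0 → posterior Beta(8, 4)
obs 4: x=0 → posterior Beta(8, 5)
obs 5: x=1 → posterior Beta(9, 5)
obs 6: x=0 → posterior Beta(9, 6)
obs 7: x=1 → posterior Beta(10, 6)
obs 8: x=0 → posterior Beta(10, 7)
obs 9: x=1 → posterior Beta(11, 7)
obs 10: x=1 → posterior Beta(12, 7)

11/17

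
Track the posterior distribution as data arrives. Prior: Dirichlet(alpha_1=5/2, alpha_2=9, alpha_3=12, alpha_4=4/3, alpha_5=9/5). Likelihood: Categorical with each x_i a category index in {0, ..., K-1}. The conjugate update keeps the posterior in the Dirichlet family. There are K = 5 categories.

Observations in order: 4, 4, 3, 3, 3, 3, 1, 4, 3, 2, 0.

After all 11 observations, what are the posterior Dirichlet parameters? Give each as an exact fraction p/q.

obs 1: x=4 → posterior Dirichlet(5/2, 9, 12, 4/3, 14/5)
obs 2: x=4 → posterior Dirichlet(5/2, 9, 12, 4/3, 19/5)
obs 3: x=3 → posterior Dirichlet(5/2, 9, 12, 7/3, 19/5)
obs 4: x=3 → posterior Dirichlet(5/2, 9, 12, 10/3, 19/5)
obs 5: x=3 → posterior Dirichlet(5/2, 9, 12, 13/3, 19/5)
obs 6: x=3 → posterior Dirichlet(5/2, 9, 12, 16/3, 19/5)
obs 7: x=1 → posterior Dirichlet(5/2, 10, 12, 16/3, 19/5)
obs 8: x=4 → posterior Dirichlet(5/2, 10, 12, 16/3, 24/5)
obs 9: x=3 → posterior Dirichlet(5/2, 10, 12, 19/3, 24/5)
obs 10: x=2 → posterior Dirichlet(5/2, 10, 13, 19/3, 24/5)
obs 11: x=0 → posterior Dirichlet(7/2, 10, 13, 19/3, 24/5)

alpha_1=7/2, alpha_2=10, alpha_3=13, alpha_4=19/3, alpha_5=24/5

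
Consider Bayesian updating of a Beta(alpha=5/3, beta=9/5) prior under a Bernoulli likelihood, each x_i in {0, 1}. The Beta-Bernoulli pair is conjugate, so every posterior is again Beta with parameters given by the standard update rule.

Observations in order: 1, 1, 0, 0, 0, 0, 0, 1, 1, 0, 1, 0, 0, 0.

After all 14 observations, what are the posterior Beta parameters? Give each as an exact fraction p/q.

obs 1: x=1 → posterior Beta(8/3, 9/5)
obs 2: x=1 → posterior Beta(11/3, 9/5)
obs 3: x=0 → posterior Beta(11/3, 14/5)
obs 4: x=0 → posterior Beta(11/3, 19/5)
obs 5: x=0 → posterior Beta(11/3, 24/5)
obs 6: x=0 → posterior Beta(11/3, 29/5)
obs 7: x=0 → posterior Beta(11/3, 34/5)
obs 8: x=1 → posterior Beta(14/3, 34/5)
obs 9: x=1 → posterior Beta(17/3, 34/5)
obs 10: x=0 → posterior Beta(17/3, 39/5)
obs 11: x=1 → posterior Beta(20/3, 39/5)
obs 12: x=0 → posterior Beta(20/3, 44/5)
obs 13: x=0 → posterior Beta(20/3, 49/5)
obs 14: x=0 → posterior Beta(20/3, 54/5)

alpha=20/3, beta=54/5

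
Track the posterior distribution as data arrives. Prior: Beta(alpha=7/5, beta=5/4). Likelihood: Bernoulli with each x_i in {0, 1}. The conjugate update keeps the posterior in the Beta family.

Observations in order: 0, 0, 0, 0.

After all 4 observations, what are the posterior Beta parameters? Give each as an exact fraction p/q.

obs 1: x=0 → posterior Beta(7/5, 9/4)
obs 2: x=0 → posterior Beta(7/5, 13/4)
obs 3: x=0 → posterior Beta(7/5, 17/4)
obs 4: x=0 → posterior Beta(7/5, 21/4)

alpha=7/5, beta=21/4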